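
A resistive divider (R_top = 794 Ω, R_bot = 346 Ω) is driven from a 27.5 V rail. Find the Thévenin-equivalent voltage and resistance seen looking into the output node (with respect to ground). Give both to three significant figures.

V_th = 8.35 V, R_th = 241 Ω

V_th is the open-circuit tap voltage: 27.5 × 346/(794 + 346) = 8.35 V.
With the supply zeroed, R_top and R_bot appear in parallel from the tap: R_th = R_top‖R_bot = (794 × 346)/1140 = 241 Ω.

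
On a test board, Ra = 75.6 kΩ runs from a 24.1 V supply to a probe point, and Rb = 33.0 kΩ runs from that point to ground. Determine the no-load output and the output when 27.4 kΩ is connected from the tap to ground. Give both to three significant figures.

Open-circuit: V = 24.1 × 33.0/(75.6 + 33.0) = 7.32 V.
With the load, Rb becomes Rb‖R_L = 14.97 kΩ, so V = 24.1 × 14.97/90.57 = 3.98 V.

Unloaded: 7.32 V; loaded: 3.98 V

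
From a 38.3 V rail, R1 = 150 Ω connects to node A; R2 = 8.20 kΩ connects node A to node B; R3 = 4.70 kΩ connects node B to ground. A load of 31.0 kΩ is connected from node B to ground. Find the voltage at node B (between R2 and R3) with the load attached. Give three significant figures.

V ≈ 12.6 V

At node B, R3 is in parallel with the load: R3‖R_L = 4081 Ω.
Below node A the resistance is R2 + (R3‖R_L) = 12280 Ω, so V_A = 38.3 × 12280/12430 = 37.84 V.
Then V_B = V_A × (R3‖R_L)/(R2 + R3‖R_L) = 37.84 × 4081/12280 = 12.6 V.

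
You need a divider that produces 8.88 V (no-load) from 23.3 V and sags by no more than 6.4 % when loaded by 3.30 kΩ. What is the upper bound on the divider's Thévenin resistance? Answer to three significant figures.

Loading drop = R_th/(R_th + R_L) ≤ 0.0640, so R_th ≤ R_L · ε/(1−ε) = 3.30 kΩ × 0.0640/0.9360 = 226 Ω.

R_th ≤ 226 Ω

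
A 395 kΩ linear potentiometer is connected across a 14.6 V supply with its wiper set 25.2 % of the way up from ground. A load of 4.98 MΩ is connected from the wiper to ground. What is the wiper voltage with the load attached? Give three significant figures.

The wiper splits the pot into (1−α)R = 295.5 kΩ above and αR = 99.54 kΩ below.
Lower section ‖ load = 97.59 kΩ.
V_wiper = 14.6 × 97.59/(295.5 + 97.59) = 3.63 V.

V ≈ 3.63 V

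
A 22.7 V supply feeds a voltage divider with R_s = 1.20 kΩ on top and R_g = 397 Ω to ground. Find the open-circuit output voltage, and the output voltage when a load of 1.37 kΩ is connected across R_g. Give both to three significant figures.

Unloaded: 5.64 V; loaded: 4.63 V

Open-circuit: V = 22.7 × 397/(1200 + 397) = 5.64 V.
With the load, R_g becomes R_g‖R_L = 307.8 Ω, so V = 22.7 × 307.8/1508 = 4.63 V.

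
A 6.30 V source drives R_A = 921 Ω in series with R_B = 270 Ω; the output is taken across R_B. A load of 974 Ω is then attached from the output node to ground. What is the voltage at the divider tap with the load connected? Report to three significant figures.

V_out ≈ 1.18 V

The load sits in parallel with R_B: R_B‖R_L = (270 × 974) / (270 + 974) = 211.4 Ω.
V_out = 6.30 × 211.4 / (921 + 211.4) = 6.30 × 211.4/1132 = 1.18 V.
(Unloaded it would have been 1.43 V.)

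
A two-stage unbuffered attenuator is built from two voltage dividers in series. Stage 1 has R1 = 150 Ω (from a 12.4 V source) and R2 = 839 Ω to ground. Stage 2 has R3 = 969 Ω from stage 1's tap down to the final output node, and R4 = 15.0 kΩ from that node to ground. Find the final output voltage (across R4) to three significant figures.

V_out ≈ 9.80 V

Stage 2 presents R3+R4 = 15970 Ω as a load on stage 1's tap.
Stage 1's lower leg becomes R2‖(R3+R4) = 797.1 Ω, so V_mid = 12.4 × 797.1/947.1 = 10.44 V.
Stage 2 is itself unloaded: V_out = V_mid × R4/(R3+R4) = 10.44 × 15000/15970 = 9.80 V.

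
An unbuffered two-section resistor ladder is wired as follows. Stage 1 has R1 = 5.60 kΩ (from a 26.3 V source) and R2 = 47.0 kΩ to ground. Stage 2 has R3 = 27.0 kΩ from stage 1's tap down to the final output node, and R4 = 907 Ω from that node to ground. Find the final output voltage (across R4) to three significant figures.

Stage 2 presents R3+R4 = 27910 Ω as a load on stage 1's tap.
Stage 1's lower leg becomes R2‖(R3+R4) = 17510 Ω, so V_mid = 26.3 × 17510/23110 = 19.93 V.
Stage 2 is itself unloaded: V_out = V_mid × R4/(R3+R4) = 19.93 × 907/27910 = 0.648 V.

V_out ≈ 0.648 V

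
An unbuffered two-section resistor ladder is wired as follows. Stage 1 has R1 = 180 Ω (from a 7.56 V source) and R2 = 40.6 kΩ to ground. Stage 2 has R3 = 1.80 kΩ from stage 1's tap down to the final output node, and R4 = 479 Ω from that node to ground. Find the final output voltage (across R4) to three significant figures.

V_out ≈ 1.47 V

Stage 2 presents R3+R4 = 2279 Ω as a load on stage 1's tap.
Stage 1's lower leg becomes R2‖(R3+R4) = 2158 Ω, so V_mid = 7.56 × 2158/2338 = 6.978 V.
Stage 2 is itself unloaded: V_out = V_mid × R4/(R3+R4) = 6.978 × 479/2279 = 1.47 V.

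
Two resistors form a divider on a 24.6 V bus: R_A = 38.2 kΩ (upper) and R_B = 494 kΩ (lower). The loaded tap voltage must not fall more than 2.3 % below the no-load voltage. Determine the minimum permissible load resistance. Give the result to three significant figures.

R_L(min) ≈ 1.51 MΩ

Output resistance R_th = R_A‖R_B = (38.2 × 494)/532.2 = 35.46 kΩ.
The fractional drop is R_th/(R_th + R_L); requiring this ≤ 0.0230 gives R_L ≥ R_th(1/0.0230 − 1) = 35.46 × 42.48 = 1.51 MΩ.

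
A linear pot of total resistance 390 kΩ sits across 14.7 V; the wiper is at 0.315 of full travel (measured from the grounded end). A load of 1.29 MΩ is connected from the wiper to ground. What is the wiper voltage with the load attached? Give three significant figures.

The wiper splits the pot into (1−α)R = 267.1 kΩ above and αR = 122.8 kΩ below.
Lower section ‖ load = 112.2 kΩ.
V_wiper = 14.7 × 112.2/(267.1 + 112.2) = 4.35 V.

V ≈ 4.35 V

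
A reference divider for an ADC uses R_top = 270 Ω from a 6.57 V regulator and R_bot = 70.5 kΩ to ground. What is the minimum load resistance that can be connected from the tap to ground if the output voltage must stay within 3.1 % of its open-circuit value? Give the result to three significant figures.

Output resistance R_th = R_top‖R_bot = (270 × 70500)/70770 = 269.0 Ω.
The fractional drop is R_th/(R_th + R_L); requiring this ≤ 0.0310 gives R_L ≥ R_th(1/0.0310 − 1) = 269.0 × 31.26 = 8.41 kΩ.

R_L(min) ≈ 8.41 kΩ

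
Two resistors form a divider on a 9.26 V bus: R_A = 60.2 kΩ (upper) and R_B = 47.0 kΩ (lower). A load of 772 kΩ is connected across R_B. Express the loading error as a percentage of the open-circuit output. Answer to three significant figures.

3.31 %

The divider's output (Thévenin) resistance is R_A‖R_B = 26.39 kΩ.
Fractional drop under load = R_th/(R_th + R_L) = 26.39 / (26.39 + 772) = 0.03306.
So the output falls by 3.31 %.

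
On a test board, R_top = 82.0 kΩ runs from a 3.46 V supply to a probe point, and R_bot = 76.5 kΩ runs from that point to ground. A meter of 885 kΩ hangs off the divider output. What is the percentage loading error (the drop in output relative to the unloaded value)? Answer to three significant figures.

The divider's output (Thévenin) resistance is R_top‖R_bot = 39.58 kΩ.
Fractional drop under load = R_th/(R_th + R_L) = 39.58 / (39.58 + 885) = 0.04281.
So the output falls by 4.28 %.

4.28 %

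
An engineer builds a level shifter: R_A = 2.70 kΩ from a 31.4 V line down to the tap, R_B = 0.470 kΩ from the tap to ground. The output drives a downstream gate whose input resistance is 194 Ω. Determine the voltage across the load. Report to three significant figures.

V_out ≈ 1.52 V

The load sits in parallel with R_B: R_B‖R_L = (470 × 194) / (470 + 194) = 137.3 Ω.
V_out = 31.4 × 137.3 / (2700 + 137.3) = 31.4 × 137.3/2837 = 1.52 V.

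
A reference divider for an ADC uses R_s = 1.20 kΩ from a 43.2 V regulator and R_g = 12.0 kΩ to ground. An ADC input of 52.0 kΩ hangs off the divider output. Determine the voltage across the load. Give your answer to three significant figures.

V_out ≈ 38.5 V

The load sits in parallel with R_g: R_g‖R_L = (12.0 × 52.0) / (12.0 + 52.0) = 9.750 kΩ.
V_out = 43.2 × 9.750 / (1.20 + 9.750) = 43.2 × 9.750/10.95 = 38.5 V.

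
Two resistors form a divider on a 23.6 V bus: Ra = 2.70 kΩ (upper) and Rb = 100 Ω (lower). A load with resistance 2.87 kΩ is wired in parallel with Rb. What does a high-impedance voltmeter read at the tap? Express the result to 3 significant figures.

V_out ≈ 0.815 V

The load sits in parallel with Rb: Rb‖R_L = (100 × 2870) / (100 + 2870) = 96.63 Ω.
V_out = 23.6 × 96.63 / (2700 + 96.63) = 23.6 × 96.63/2797 = 0.815 V.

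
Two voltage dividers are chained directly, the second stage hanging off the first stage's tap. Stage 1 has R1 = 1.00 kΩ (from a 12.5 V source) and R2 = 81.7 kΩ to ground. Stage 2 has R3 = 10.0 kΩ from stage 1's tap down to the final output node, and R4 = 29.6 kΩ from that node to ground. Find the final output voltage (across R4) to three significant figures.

V_out ≈ 9.01 V

Stage 2 presents R3+R4 = 39.60 kΩ as a load on stage 1's tap.
Stage 1's lower leg becomes R2‖(R3+R4) = 26.67 kΩ, so V_mid = 12.5 × 26.67/27.67 = 12.05 V.
Stage 2 is itself unloaded: V_out = V_mid × R4/(R3+R4) = 12.05 × 29.6/39.60 = 9.01 V.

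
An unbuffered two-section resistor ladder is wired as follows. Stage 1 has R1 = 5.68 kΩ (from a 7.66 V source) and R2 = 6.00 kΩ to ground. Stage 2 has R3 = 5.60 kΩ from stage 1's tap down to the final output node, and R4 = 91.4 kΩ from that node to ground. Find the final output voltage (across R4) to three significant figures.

V_out ≈ 3.60 V

Stage 2 presents R3+R4 = 97.00 kΩ as a load on stage 1's tap.
Stage 1's lower leg becomes R2‖(R3+R4) = 5.650 kΩ, so V_mid = 7.66 × 5.650/11.33 = 3.820 V.
Stage 2 is itself unloaded: V_out = V_mid × R4/(R3+R4) = 3.820 × 91.4/97.00 = 3.60 V.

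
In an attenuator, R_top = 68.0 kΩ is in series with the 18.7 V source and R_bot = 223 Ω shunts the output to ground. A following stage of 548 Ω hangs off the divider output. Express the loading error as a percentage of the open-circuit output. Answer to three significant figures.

28.9 %

The divider's output (Thévenin) resistance is R_top‖R_bot = 222.3 Ω.
Fractional drop under load = R_th/(R_th + R_L) = 222.3 / (222.3 + 548) = 0.2886.
So the output falls by 28.9 %.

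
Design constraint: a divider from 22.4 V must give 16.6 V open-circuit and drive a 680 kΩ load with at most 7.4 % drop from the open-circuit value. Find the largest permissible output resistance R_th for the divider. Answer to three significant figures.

R_th ≤ 54.3 kΩ

Loading drop = R_th/(R_th + R_L) ≤ 0.0740, so R_th ≤ R_L · ε/(1−ε) = 680 kΩ × 0.0740/0.9260 = 54.3 kΩ.
(Any R1, R2 with R2/(R1+R2) = 0.741 and R1‖R2 ≤ 54.3 kΩ will meet the spec.)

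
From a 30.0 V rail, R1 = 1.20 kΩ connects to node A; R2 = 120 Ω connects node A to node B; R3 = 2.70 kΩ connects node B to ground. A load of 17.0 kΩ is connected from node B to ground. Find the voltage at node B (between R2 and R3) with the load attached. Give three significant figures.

At node B, R3 is in parallel with the load: R3‖R_L = 2330 Ω.
Below node A the resistance is R2 + (R3‖R_L) = 2450 Ω, so V_A = 30.0 × 2450/3650 = 20.14 V.
Then V_B = V_A × (R3‖R_L)/(R2 + R3‖R_L) = 20.14 × 2330/2450 = 19.2 V.

V ≈ 19.2 V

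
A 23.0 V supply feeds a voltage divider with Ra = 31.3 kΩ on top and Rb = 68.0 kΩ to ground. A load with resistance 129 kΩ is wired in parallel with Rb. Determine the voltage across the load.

V_out ≈ 13.5 V

The load sits in parallel with Rb: Rb‖R_L = (68.0 × 129) / (68.0 + 129) = 44.53 kΩ.
V_out = 23.0 × 44.53 / (31.3 + 44.53) = 23.0 × 44.53/75.83 = 13.5 V.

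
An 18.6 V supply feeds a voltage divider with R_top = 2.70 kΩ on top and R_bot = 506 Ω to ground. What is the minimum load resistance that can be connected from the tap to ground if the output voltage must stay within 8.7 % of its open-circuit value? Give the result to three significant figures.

Output resistance R_th = R_top‖R_bot = (2700 × 506)/3206 = 426.1 Ω.
The fractional drop is R_th/(R_th + R_L); requiring this ≤ 0.0870 gives R_L ≥ R_th(1/0.0870 − 1) = 426.1 × 10.49 = 4.47 kΩ.

R_L(min) ≈ 4.47 kΩ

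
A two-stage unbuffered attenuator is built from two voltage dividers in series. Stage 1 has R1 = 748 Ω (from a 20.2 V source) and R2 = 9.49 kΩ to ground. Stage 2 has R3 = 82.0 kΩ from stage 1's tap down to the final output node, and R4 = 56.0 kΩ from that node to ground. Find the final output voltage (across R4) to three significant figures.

V_out ≈ 7.56 V

Stage 2 presents R3+R4 = 138000 Ω as a load on stage 1's tap.
Stage 1's lower leg becomes R2‖(R3+R4) = 8879 Ω, so V_mid = 20.2 × 8879/9627 = 18.63 V.
Stage 2 is itself unloaded: V_out = V_mid × R4/(R3+R4) = 18.63 × 56000/138000 = 7.56 V.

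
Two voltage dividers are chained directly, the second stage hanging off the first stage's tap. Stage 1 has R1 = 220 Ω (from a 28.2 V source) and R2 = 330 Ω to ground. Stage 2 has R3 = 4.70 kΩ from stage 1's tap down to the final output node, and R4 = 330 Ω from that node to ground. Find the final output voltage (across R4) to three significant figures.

V_out ≈ 1.08 V

Stage 2 presents R3+R4 = 5030 Ω as a load on stage 1's tap.
Stage 1's lower leg becomes R2‖(R3+R4) = 309.7 Ω, so V_mid = 28.2 × 309.7/529.7 = 16.49 V.
Stage 2 is itself unloaded: V_out = V_mid × R4/(R3+R4) = 16.49 × 330/5030 = 1.08 V.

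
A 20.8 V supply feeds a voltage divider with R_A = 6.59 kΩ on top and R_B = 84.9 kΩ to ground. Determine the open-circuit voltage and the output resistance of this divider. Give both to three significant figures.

V_th = 19.3 V, R_th = 6.12 kΩ

V_th is the open-circuit tap voltage: 20.8 × 84.9/(6.59 + 84.9) = 19.3 V.
With the supply zeroed, R_A and R_B appear in parallel from the tap: R_th = R_A‖R_B = (6.59 × 84.9)/91.49 = 6.12 kΩ.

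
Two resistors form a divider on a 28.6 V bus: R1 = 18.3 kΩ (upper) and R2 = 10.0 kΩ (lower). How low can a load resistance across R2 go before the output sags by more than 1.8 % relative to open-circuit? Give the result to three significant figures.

Output resistance R_th = R1‖R2 = (18.3 × 10.0)/28.30 = 6.466 kΩ.
The fractional drop is R_th/(R_th + R_L); requiring this ≤ 0.0180 gives R_L ≥ R_th(1/0.0180 − 1) = 6.466 × 54.56 = 353 kΩ.

R_L(min) ≈ 353 kΩ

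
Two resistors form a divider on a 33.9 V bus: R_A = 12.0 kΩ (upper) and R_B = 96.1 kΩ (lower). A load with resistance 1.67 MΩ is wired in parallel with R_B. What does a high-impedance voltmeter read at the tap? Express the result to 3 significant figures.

V_out ≈ 29.9 V

The load sits in parallel with R_B: R_B‖R_L = (96.1 × 1670) / (96.1 + 1670) = 90.87 kΩ.
V_out = 33.9 × 90.87 / (12.0 + 90.87) = 33.9 × 90.87/102.9 = 29.9 V.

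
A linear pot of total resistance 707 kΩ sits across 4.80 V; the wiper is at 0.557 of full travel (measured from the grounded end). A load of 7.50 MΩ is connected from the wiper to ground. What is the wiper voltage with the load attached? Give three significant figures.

V ≈ 2.61 V

The wiper splits the pot into (1−α)R = 313.2 kΩ above and αR = 393.8 kΩ below.
Lower section ‖ load = 374.2 kΩ.
V_wiper = 4.80 × 374.2/(313.2 + 374.2) = 2.61 V.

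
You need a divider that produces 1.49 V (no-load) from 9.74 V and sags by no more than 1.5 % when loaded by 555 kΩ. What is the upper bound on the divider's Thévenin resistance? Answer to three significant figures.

R_th ≤ 8.45 kΩ

Loading drop = R_th/(R_th + R_L) ≤ 0.0150, so R_th ≤ R_L · ε/(1−ε) = 555 kΩ × 0.0150/0.9850 = 8.45 kΩ.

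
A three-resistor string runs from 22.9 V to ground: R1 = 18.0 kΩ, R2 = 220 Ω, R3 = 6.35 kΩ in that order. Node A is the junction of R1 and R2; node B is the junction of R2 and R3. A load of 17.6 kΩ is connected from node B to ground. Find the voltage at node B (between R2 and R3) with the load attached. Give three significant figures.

V ≈ 4.67 V

At node B, R3 is in parallel with the load: R3‖R_L = 4666 Ω.
Below node A the resistance is R2 + (R3‖R_L) = 4886 Ω, so V_A = 22.9 × 4886/22890 = 4.889 V.
Then V_B = V_A × (R3‖R_L)/(R2 + R3‖R_L) = 4.889 × 4666/4886 = 4.67 V.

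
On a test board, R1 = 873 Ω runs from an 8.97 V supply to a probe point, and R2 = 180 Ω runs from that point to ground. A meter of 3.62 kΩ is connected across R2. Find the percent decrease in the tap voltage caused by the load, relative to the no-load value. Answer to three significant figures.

The divider's output (Thévenin) resistance is R1‖R2 = 149.2 Ω.
Fractional drop under load = R_th/(R_th + R_L) = 149.2 / (149.2 + 3620) = 0.03959.
So the output falls by 3.96 %.

3.96 %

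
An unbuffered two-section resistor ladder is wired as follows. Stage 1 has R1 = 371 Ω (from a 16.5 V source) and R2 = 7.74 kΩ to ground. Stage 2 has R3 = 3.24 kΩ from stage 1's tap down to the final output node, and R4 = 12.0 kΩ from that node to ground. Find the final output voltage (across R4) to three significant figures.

V_out ≈ 12.1 V

Stage 2 presents R3+R4 = 15240 Ω as a load on stage 1's tap.
Stage 1's lower leg becomes R2‖(R3+R4) = 5133 Ω, so V_mid = 16.5 × 5133/5504 = 15.39 V.
Stage 2 is itself unloaded: V_out = V_mid × R4/(R3+R4) = 15.39 × 12000/15240 = 12.1 V.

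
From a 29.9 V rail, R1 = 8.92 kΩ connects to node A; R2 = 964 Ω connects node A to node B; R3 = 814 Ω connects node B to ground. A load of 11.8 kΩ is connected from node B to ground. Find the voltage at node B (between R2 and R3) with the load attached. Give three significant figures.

V ≈ 2.14 V

At node B, R3 is in parallel with the load: R3‖R_L = 761.5 Ω.
Below node A the resistance is R2 + (R3‖R_L) = 1725 Ω, so V_A = 29.9 × 1725/10650 = 4.846 V.
Then V_B = V_A × (R3‖R_L)/(R2 + R3‖R_L) = 4.846 × 761.5/1725 = 2.14 V.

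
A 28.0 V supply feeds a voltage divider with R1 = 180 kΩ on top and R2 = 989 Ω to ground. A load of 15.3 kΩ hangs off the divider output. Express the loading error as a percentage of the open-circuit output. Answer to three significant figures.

The divider's output (Thévenin) resistance is R1‖R2 = 983.6 Ω.
Fractional drop under load = R_th/(R_th + R_L) = 983.6 / (983.6 + 15300) = 0.06040.
So the output falls by 6.04 %.

6.04 %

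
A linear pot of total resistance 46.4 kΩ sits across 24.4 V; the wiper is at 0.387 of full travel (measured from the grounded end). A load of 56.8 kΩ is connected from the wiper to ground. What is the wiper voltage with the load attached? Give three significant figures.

V ≈ 7.91 V

The wiper splits the pot into (1−α)R = 28.44 kΩ above and αR = 17.96 kΩ below.
Lower section ‖ load = 13.64 kΩ.
V_wiper = 24.4 × 13.64/(28.44 + 13.64) = 7.91 V.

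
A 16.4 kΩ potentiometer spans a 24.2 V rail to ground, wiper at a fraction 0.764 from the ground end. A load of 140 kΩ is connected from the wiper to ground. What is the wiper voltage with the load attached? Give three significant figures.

The wiper splits the pot into (1−α)R = 3.870 kΩ above and αR = 12.53 kΩ below.
Lower section ‖ load = 11.50 kΩ.
V_wiper = 24.2 × 11.50/(3.870 + 11.50) = 18.1 V.

V ≈ 18.1 V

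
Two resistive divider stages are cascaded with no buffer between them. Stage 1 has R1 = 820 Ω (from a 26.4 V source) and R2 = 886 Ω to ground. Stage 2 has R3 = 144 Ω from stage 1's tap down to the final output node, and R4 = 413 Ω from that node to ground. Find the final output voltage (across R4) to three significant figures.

V_out ≈ 5.76 V

Stage 2 presents R3+R4 = 557.0 Ω as a load on stage 1's tap.
Stage 1's lower leg becomes R2‖(R3+R4) = 342.0 Ω, so V_mid = 26.4 × 342.0/1162 = 7.770 V.
Stage 2 is itself unloaded: V_out = V_mid × R4/(R3+R4) = 7.770 × 413/557.0 = 5.76 V.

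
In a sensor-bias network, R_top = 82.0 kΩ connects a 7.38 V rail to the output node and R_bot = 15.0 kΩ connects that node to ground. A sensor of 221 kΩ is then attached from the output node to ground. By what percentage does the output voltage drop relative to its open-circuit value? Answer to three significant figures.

5.43 %

The divider's output (Thévenin) resistance is R_top‖R_bot = 12.68 kΩ.
Fractional drop under load = R_th/(R_th + R_L) = 12.68 / (12.68 + 221) = 0.05426.
So the output falls by 5.43 %.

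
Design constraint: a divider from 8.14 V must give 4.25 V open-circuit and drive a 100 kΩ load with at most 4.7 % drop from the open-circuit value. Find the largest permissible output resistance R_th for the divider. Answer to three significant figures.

R_th ≤ 4.93 kΩ

Loading drop = R_th/(R_th + R_L) ≤ 0.0470, so R_th ≤ R_L · ε/(1−ε) = 100 kΩ × 0.0470/0.9530 = 4.93 kΩ.
(Any R1, R2 with R2/(R1+R2) = 0.522 and R1‖R2 ≤ 4.93 kΩ will meet the spec.)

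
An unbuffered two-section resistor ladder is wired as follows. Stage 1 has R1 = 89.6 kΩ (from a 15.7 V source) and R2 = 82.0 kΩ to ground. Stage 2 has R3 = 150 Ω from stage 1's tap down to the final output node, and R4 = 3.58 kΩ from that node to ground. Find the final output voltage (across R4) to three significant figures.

Stage 2 presents R3+R4 = 3730 Ω as a load on stage 1's tap.
Stage 1's lower leg becomes R2‖(R3+R4) = 3568 Ω, so V_mid = 15.7 × 3568/93170 = 0.6012 V.
Stage 2 is itself unloaded: V_out = V_mid × R4/(R3+R4) = 0.6012 × 3580/3730 = 0.577 V.

V_out ≈ 0.577 V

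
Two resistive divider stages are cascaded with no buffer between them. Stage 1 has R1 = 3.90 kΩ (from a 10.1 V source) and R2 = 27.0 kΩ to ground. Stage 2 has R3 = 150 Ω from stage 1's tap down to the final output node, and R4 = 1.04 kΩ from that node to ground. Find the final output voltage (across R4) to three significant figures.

Stage 2 presents R3+R4 = 1190 Ω as a load on stage 1's tap.
Stage 1's lower leg becomes R2‖(R3+R4) = 1140 Ω, so V_mid = 10.1 × 1140/5040 = 2.284 V.
Stage 2 is itself unloaded: V_out = V_mid × R4/(R3+R4) = 2.284 × 1040/1190 = 2.00 V.

V_out ≈ 2.00 V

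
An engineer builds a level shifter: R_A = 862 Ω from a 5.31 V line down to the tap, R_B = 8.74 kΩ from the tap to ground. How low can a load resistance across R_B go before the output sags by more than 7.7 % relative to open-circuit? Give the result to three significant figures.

Output resistance R_th = R_A‖R_B = (862 × 8740)/9602 = 784.6 Ω.
The fractional drop is R_th/(R_th + R_L); requiring this ≤ 0.0770 gives R_L ≥ R_th(1/0.0770 − 1) = 784.6 × 11.99 = 9.41 kΩ.

R_L(min) ≈ 9.41 kΩ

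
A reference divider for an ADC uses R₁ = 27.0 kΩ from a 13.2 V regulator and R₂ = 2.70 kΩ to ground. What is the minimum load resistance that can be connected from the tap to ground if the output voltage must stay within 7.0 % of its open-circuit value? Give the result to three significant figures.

R_L(min) ≈ 32.6 kΩ

Output resistance R_th = R₁‖R₂ = (27.0 × 2.70)/29.70 = 2.455 kΩ.
The fractional drop is R_th/(R_th + R_L); requiring this ≤ 0.0700 gives R_L ≥ R_th(1/0.0700 − 1) = 2.455 × 13.29 = 32.6 kΩ.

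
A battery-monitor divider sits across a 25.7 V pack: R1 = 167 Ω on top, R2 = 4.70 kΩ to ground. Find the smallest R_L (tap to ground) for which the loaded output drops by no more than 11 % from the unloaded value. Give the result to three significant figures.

R_L(min) ≈ 1.30 kΩ

Output resistance R_th = R1‖R2 = (167 × 4700)/4867 = 161.3 Ω.
The fractional drop is R_th/(R_th + R_L); requiring this ≤ 0.110 gives R_L ≥ R_th(1/0.110 − 1) = 161.3 × 8.091 = 1.30 kΩ.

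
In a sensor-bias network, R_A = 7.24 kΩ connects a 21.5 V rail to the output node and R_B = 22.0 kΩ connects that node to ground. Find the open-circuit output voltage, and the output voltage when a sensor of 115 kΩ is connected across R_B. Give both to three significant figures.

Unloaded: 16.2 V; loaded: 15.4 V

Open-circuit: V = 21.5 × 22.0/(7.24 + 22.0) = 16.2 V.
With the load, R_B becomes R_B‖R_L = 18.47 kΩ, so V = 21.5 × 18.47/25.71 = 15.4 V.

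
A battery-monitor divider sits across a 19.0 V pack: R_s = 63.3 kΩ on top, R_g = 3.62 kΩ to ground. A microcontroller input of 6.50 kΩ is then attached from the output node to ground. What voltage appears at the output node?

The load sits in parallel with R_g: R_g‖R_L = (3.62 × 6.50) / (3.62 + 6.50) = 2.325 kΩ.
V_out = 19.0 × 2.325 / (63.3 + 2.325) = 19.0 × 2.325/65.63 = 0.673 V.

V_out ≈ 0.673 V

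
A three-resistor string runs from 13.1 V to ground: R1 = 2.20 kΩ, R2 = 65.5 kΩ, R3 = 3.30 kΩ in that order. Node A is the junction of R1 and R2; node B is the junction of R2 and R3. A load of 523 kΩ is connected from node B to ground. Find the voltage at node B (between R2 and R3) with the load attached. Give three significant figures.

At node B, R3 is in parallel with the load: R3‖R_L = 3.279 kΩ.
Below node A the resistance is R2 + (R3‖R_L) = 68.78 kΩ, so V_A = 13.1 × 68.78/70.98 = 12.69 V.
Then V_B = V_A × (R3‖R_L)/(R2 + R3‖R_L) = 12.69 × 3.279/68.78 = 0.605 V.

V ≈ 0.605 V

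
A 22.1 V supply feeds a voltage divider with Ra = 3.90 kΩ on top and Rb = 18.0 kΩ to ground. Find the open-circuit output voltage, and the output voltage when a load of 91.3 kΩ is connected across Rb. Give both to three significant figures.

Unloaded: 18.2 V; loaded: 17.5 V

Open-circuit: V = 22.1 × 18.0/(3.90 + 18.0) = 18.2 V.
With the load, Rb becomes Rb‖R_L = 15.04 kΩ, so V = 22.1 × 15.04/18.94 = 17.5 V.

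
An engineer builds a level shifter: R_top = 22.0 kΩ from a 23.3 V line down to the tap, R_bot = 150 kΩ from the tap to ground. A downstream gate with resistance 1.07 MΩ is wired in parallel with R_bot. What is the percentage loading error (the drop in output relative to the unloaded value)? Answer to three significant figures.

1.76 %

The divider's output (Thévenin) resistance is R_top‖R_bot = 19.19 kΩ.
Fractional drop under load = R_th/(R_th + R_L) = 19.19 / (19.19 + 1070) = 0.01762.
So the output falls by 1.76 %.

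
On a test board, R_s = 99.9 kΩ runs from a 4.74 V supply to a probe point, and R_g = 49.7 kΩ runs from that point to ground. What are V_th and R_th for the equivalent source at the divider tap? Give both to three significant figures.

V_th = 1.57 V, R_th = 33.2 kΩ

V_th is the open-circuit tap voltage: 4.74 × 49.7/(99.9 + 49.7) = 1.57 V.
With the supply zeroed, R_s and R_g appear in parallel from the tap: R_th = R_s‖R_g = (99.9 × 49.7)/149.6 = 33.2 kΩ.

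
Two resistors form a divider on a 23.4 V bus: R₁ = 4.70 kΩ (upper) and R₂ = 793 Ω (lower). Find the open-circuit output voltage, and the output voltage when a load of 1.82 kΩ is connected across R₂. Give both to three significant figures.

Unloaded: 3.38 V; loaded: 2.46 V

Open-circuit: V = 23.4 × 793/(4700 + 793) = 3.38 V.
With the load, R₂ becomes R₂‖R_L = 552.3 Ω, so V = 23.4 × 552.3/5252 = 2.46 V.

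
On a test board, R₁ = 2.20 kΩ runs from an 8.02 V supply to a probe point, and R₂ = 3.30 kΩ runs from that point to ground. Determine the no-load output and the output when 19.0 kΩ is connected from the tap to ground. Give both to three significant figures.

Unloaded: 4.81 V; loaded: 4.50 V

Open-circuit: V = 8.02 × 3.30/(2.20 + 3.30) = 4.81 V.
With the load, R₂ becomes R₂‖R_L = 2.812 kΩ, so V = 8.02 × 2.812/5.012 = 4.50 V.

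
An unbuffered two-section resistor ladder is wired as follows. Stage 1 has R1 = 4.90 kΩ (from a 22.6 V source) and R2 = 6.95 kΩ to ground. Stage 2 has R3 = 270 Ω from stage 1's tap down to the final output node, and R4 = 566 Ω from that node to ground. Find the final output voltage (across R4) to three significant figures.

Stage 2 presents R3+R4 = 836.0 Ω as a load on stage 1's tap.
Stage 1's lower leg becomes R2‖(R3+R4) = 746.2 Ω, so V_mid = 22.6 × 746.2/5646 = 2.987 V.
Stage 2 is itself unloaded: V_out = V_mid × R4/(R3+R4) = 2.987 × 566/836.0 = 2.02 V.

V_out ≈ 2.02 V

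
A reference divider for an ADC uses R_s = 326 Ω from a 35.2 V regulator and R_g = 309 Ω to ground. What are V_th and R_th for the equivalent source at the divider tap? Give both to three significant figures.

V_th is the open-circuit tap voltage: 35.2 × 309/(326 + 309) = 17.1 V.
With the supply zeroed, R_s and R_g appear in parallel from the tap: R_th = R_s‖R_g = (326 × 309)/635.0 = 159 Ω.

V_th = 17.1 V, R_th = 159 Ω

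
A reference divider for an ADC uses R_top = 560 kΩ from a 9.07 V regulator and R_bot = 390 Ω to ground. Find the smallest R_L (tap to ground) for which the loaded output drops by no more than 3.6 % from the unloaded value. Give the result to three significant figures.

Output resistance R_th = R_top‖R_bot = (560000 × 390)/560400 = 389.7 Ω.
The fractional drop is R_th/(R_th + R_L); requiring this ≤ 0.0360 gives R_L ≥ R_th(1/0.0360 − 1) = 389.7 × 26.78 = 10.4 kΩ.

R_L(min) ≈ 10.4 kΩ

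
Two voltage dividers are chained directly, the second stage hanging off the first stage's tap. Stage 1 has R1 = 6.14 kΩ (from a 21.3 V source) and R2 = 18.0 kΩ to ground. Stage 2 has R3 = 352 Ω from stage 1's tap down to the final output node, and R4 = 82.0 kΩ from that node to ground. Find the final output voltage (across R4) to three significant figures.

Stage 2 presents R3+R4 = 82350 Ω as a load on stage 1's tap.
Stage 1's lower leg becomes R2‖(R3+R4) = 14770 Ω, so V_mid = 21.3 × 14770/20910 = 15.05 V.
Stage 2 is itself unloaded: V_out = V_mid × R4/(R3+R4) = 15.05 × 82000/82350 = 15.0 V.

V_out ≈ 15.0 V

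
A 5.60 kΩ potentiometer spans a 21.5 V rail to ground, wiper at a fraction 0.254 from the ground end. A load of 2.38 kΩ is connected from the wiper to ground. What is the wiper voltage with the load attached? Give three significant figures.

V ≈ 3.78 V

The wiper splits the pot into (1−α)R = 4.178 kΩ above and αR = 1.422 kΩ below.
Lower section ‖ load = 0.8903 kΩ.
V_wiper = 21.5 × 0.8903/(4.178 + 0.8903) = 3.78 V.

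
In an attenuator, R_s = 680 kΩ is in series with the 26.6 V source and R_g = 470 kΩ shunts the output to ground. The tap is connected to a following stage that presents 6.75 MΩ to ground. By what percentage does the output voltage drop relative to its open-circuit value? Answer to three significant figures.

3.95 %

The divider's output (Thévenin) resistance is R_s‖R_g = 277.9 kΩ.
Fractional drop under load = R_th/(R_th + R_L) = 277.9 / (277.9 + 6750) = 0.03954.
So the output falls by 3.95 %.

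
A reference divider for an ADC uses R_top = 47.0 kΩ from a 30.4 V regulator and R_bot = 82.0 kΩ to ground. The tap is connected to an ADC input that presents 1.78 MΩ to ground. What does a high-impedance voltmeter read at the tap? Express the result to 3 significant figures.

The load sits in parallel with R_bot: R_bot‖R_L = (82.0 × 1780) / (82.0 + 1780) = 78.39 kΩ.
V_out = 30.4 × 78.39 / (47.0 + 78.39) = 30.4 × 78.39/125.4 = 19.0 V.

V_out ≈ 19.0 V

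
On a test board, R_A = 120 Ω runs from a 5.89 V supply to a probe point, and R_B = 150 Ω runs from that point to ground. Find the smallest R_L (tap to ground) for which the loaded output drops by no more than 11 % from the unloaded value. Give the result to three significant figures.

R_L(min) ≈ 539 Ω

Output resistance R_th = R_A‖R_B = (120 × 150)/270.0 = 66.67 Ω.
The fractional drop is R_th/(R_th + R_L); requiring this ≤ 0.110 gives R_L ≥ R_th(1/0.110 − 1) = 66.67 × 8.091 = 539 Ω.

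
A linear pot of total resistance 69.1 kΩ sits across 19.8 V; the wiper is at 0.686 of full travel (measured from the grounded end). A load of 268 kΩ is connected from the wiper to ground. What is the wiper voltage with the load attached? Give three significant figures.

V ≈ 12.9 V

The wiper splits the pot into (1−α)R = 21.70 kΩ above and αR = 47.40 kΩ below.
Lower section ‖ load = 40.28 kΩ.
V_wiper = 19.8 × 40.28/(21.70 + 40.28) = 12.9 V.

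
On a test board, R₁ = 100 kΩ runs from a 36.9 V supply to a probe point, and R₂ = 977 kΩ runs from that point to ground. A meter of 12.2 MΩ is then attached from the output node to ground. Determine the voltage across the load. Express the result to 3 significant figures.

The load sits in parallel with R₂: R₂‖R_L = (977 × 12200) / (977 + 12200) = 904.6 kΩ.
V_out = 36.9 × 904.6 / (100 + 904.6) = 36.9 × 904.6/1005 = 33.2 V.
(Unloaded it would have been 33.5 V.)

V_out ≈ 33.2 V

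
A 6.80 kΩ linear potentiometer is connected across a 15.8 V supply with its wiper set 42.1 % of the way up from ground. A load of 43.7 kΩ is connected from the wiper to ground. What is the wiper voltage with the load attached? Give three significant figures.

V ≈ 6.41 V

The wiper splits the pot into (1−α)R = 3.937 kΩ above and αR = 2.863 kΩ below.
Lower section ‖ load = 2.687 kΩ.
V_wiper = 15.8 × 2.687/(3.937 + 2.687) = 6.41 V.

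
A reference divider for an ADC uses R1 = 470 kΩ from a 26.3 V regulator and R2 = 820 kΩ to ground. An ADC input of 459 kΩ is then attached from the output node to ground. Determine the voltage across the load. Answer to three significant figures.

V_out ≈ 10.1 V

The load sits in parallel with R2: R2‖R_L = (820 × 459) / (820 + 459) = 294.3 kΩ.
V_out = 26.3 × 294.3 / (470 + 294.3) = 26.3 × 294.3/764.3 = 10.1 V.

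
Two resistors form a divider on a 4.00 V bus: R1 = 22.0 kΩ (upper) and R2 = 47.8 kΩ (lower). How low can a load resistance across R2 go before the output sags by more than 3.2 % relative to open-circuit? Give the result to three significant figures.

Output resistance R_th = R1‖R2 = (22.0 × 47.8)/69.80 = 15.07 kΩ.
The fractional drop is R_th/(R_th + R_L); requiring this ≤ 0.0320 gives R_L ≥ R_th(1/0.0320 − 1) = 15.07 × 30.25 = 456 kΩ.

R_L(min) ≈ 456 kΩ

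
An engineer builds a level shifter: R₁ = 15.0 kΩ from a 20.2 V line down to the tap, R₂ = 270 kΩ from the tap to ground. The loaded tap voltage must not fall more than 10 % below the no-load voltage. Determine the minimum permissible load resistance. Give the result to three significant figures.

Output resistance R_th = R₁‖R₂ = (15.0 × 270)/285.0 = 14.21 kΩ.
The fractional drop is R_th/(R_th + R_L); requiring this ≤ 0.100 gives R_L ≥ R_th(1/0.100 − 1) = 14.21 × 9.000 = 128 kΩ.

R_L(min) ≈ 128 kΩ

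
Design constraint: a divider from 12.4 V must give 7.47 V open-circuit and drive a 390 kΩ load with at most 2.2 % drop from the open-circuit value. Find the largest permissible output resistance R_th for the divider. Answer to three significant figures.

Loading drop = R_th/(R_th + R_L) ≤ 0.0220, so R_th ≤ R_L · ε/(1−ε) = 390 kΩ × 0.0220/0.9780 = 8.77 kΩ.

R_th ≤ 8.77 kΩ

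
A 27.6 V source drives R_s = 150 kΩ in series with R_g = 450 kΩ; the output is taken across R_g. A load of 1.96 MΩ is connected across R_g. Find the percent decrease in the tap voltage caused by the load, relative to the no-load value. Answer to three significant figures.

The divider's output (Thévenin) resistance is R_s‖R_g = 112.5 kΩ.
Fractional drop under load = R_th/(R_th + R_L) = 112.5 / (112.5 + 1960) = 0.05428.
So the output falls by 5.43 %.

5.43 %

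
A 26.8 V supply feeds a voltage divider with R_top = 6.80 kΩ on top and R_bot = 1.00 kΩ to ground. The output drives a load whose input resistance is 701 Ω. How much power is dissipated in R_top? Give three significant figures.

P ≈ 93.9 mW

Total resistance from the source is R_top + (R_bot‖R_L) = 7212 Ω, so I = 26.8/7212 Ω = 3.716 mA.
P = I²·R_top = (3.716 mA)² × 6.80 kΩ = 93.9 mW.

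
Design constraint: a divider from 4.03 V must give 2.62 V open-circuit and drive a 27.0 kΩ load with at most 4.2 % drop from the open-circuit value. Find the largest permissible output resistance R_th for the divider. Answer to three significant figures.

Loading drop = R_th/(R_th + R_L) ≤ 0.0420, so R_th ≤ R_L · ε/(1−ε) = 27.0 kΩ × 0.0420/0.9580 = 1.18 kΩ.

R_th ≤ 1.18 kΩ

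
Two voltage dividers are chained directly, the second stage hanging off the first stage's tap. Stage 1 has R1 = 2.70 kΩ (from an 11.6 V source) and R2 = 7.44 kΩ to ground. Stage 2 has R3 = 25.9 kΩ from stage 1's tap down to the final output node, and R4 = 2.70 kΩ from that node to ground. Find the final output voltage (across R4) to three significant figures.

V_out ≈ 0.751 V

Stage 2 presents R3+R4 = 28.60 kΩ as a load on stage 1's tap.
Stage 1's lower leg becomes R2‖(R3+R4) = 5.904 kΩ, so V_mid = 11.6 × 5.904/8.604 = 7.960 V.
Stage 2 is itself unloaded: V_out = V_mid × R4/(R3+R4) = 7.960 × 2.70/28.60 = 0.751 V.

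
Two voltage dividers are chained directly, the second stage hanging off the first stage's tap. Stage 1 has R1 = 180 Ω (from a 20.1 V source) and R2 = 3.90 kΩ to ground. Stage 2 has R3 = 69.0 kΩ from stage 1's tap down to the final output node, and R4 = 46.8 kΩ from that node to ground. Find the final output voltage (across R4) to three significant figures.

V_out ≈ 7.75 V

Stage 2 presents R3+R4 = 115800 Ω as a load on stage 1's tap.
Stage 1's lower leg becomes R2‖(R3+R4) = 3773 Ω, so V_mid = 20.1 × 3773/3953 = 19.18 V.
Stage 2 is itself unloaded: V_out = V_mid × R4/(R3+R4) = 19.18 × 46800/115800 = 7.75 V.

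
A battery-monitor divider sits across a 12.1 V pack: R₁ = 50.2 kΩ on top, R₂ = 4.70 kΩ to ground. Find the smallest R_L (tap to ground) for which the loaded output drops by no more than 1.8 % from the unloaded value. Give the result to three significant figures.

R_L(min) ≈ 234 kΩ

Output resistance R_th = R₁‖R₂ = (50.2 × 4.70)/54.90 = 4.298 kΩ.
The fractional drop is R_th/(R_th + R_L); requiring this ≤ 0.0180 gives R_L ≥ R_th(1/0.0180 − 1) = 4.298 × 54.56 = 234 kΩ.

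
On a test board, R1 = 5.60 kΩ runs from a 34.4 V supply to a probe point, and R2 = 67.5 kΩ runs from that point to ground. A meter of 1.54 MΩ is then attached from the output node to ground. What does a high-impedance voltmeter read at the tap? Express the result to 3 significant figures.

V_out ≈ 31.7 V

The load sits in parallel with R2: R2‖R_L = (67.5 × 1540) / (67.5 + 1540) = 64.67 kΩ.
V_out = 34.4 × 64.67 / (5.60 + 64.67) = 34.4 × 64.67/70.27 = 31.7 V.
(Unloaded it would have been 31.8 V.)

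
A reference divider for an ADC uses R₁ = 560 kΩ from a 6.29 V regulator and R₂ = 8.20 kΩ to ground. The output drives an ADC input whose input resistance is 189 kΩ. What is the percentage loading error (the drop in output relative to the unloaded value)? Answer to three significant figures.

The divider's output (Thévenin) resistance is R₁‖R₂ = 8.082 kΩ.
Fractional drop under load = R_th/(R_th + R_L) = 8.082 / (8.082 + 189) = 0.04101.
So the output falls by 4.10 %.

4.10 %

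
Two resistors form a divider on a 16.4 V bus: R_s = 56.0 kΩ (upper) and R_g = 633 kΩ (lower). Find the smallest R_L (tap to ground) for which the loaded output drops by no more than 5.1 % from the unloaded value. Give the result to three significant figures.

R_L(min) ≈ 957 kΩ

Output resistance R_th = R_s‖R_g = (56.0 × 633)/689.0 = 51.45 kΩ.
The fractional drop is R_th/(R_th + R_L); requiring this ≤ 0.0510 gives R_L ≥ R_th(1/0.0510 − 1) = 51.45 × 18.61 = 957 kΩ.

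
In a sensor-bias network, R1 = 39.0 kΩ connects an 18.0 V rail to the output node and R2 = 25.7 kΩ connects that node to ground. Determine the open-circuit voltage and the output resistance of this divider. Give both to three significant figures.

V_th is the open-circuit tap voltage: 18.0 × 25.7/(39.0 + 25.7) = 7.15 V.
With the supply zeroed, R1 and R2 appear in parallel from the tap: R_th = R1‖R2 = (39.0 × 25.7)/64.70 = 15.5 kΩ.

V_th = 7.15 V, R_th = 15.5 kΩ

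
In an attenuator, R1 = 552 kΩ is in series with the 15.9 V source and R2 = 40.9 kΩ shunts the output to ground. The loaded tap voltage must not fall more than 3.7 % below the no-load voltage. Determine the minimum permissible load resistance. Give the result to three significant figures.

R_L(min) ≈ 991 kΩ

Output resistance R_th = R1‖R2 = (552 × 40.9)/592.9 = 38.08 kΩ.
The fractional drop is R_th/(R_th + R_L); requiring this ≤ 0.0370 gives R_L ≥ R_th(1/0.0370 − 1) = 38.08 × 26.03 = 991 kΩ.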